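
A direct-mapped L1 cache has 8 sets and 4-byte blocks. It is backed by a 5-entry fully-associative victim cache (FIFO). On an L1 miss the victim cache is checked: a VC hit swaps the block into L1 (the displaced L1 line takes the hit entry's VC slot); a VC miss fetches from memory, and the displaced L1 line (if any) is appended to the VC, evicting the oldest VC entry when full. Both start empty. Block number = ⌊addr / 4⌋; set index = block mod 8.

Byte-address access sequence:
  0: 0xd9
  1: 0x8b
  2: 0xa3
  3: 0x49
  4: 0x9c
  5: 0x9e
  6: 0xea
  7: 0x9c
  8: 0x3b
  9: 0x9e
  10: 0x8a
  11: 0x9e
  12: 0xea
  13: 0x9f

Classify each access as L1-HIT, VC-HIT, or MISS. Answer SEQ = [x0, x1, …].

SEQ = [MISS, MISS, MISS, MISS, MISS, L1-HIT, MISS, L1-HIT, MISS, L1-HIT, VC-HIT, L1-HIT, VC-HIT, L1-HIT]

#0 0xd9→b54/s6 MISS; vc=[]
#1 0x8b→b34/s2 MISS; vc=[]
#2 0xa3→b40/s0 MISS; vc=[]
#3 0x49→b18/s2 MISS; vc=[34]
#4 0x9c→b39/s7 MISS; vc=[34]
#5 0x9e→b39/s7 L1-HIT; vc=[34]
#6 0xea→b58/s2 MISS; vc=[34,18]
#7 0x9c→b39/s7 L1-HIT; vc=[34,18]
#8 0x3b→b14/s6 MISS; vc=[34,18,54]
#9 0x9e→b39/s7 L1-HIT; vc=[34,18,54]
#10 0x8a→b34/s2 VC-HIT; vc=[58,18,54]
#11 0x9e→b39/s7 L1-HIT; vc=[58,18,54]
#12 0xea→b58/s2 VC-HIT; vc=[34,18,54]
#13 0x9f→b39/s7 L1-HIT; vc=[34,18,54]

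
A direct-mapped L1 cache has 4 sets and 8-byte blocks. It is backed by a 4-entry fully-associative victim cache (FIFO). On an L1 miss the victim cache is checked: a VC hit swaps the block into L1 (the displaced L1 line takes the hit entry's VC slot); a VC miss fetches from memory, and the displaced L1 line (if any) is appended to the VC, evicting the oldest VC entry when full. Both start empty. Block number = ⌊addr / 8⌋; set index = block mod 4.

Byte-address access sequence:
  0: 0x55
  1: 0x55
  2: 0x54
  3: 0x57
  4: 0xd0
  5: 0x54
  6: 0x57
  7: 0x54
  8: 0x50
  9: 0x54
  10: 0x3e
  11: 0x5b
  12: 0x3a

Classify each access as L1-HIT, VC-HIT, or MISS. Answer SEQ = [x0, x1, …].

SEQ = [MISS, L1-HIT, L1-HIT, L1-HIT, MISS, VC-HIT, L1-HIT, L1-HIT, L1-HIT, L1-HIT, MISS, MISS, VC-HIT]

  [0] addr=0x55 blk=10 s=2: MISS | VC []
  [1] addr=0x55 blk=10 s=2: L1-HIT | VC []
  [2] addr=0x54 blk=10 s=2: L1-HIT | VC []
  [3] addr=0x57 blk=10 s=2: L1-HIT | VC []
  [4] addr=0xd0 blk=26 s=2: MISS | VC [10]
  [5] addr=0x54 blk=10 s=2: VC-HIT | VC [26]
  [6] addr=0x57 blk=10 s=2: L1-HIT | VC [26]
  [7] addr=0x54 blk=10 s=2: L1-HIT | VC [26]
  [8] addr=0x50 blk=10 s=2: L1-HIT | VC [26]
  [9] addr=0x54 blk=10 s=2: L1-HIT | VC [26]
  [10] addr=0x3e blk=7 s=3: MISS | VC [26]
  [11] addr=0x5b blk=11 s=3: MISS | VC [26, 7]
  [12] addr=0x3a blk=7 s=3: VC-HIT | VC [26, 11]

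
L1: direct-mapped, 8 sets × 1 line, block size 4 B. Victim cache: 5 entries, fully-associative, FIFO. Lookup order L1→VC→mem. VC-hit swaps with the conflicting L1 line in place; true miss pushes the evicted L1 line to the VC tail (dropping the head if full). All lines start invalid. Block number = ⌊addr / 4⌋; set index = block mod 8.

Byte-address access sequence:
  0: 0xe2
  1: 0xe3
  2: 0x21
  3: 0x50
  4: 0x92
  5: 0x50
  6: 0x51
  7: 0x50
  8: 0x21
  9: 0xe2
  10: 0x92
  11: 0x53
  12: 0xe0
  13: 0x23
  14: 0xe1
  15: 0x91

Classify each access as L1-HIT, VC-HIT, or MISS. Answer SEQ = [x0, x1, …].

  [0] addr=0xe2 blk=56 s=0: MISS | VC []
  [1] addr=0xe3 blk=56 s=0: L1-HIT | VC []
  [2] addr=0x21 blk=8 s=0: MISS | VC [56]
  [3] addr=0x50 blk=20 s=4: MISS | VC [56]
  [4] addr=0x92 blk=36 s=4: MISS | VC [56, 20]
  [5] addr=0x50 blk=20 s=4: VC-HIT | VC [56, 36]
  [6] addr=0x51 blk=20 s=4: L1-HIT | VC [56, 36]
  [7] addr=0x50 blk=20 s=4: L1-HIT | VC [56, 36]
  [8] addr=0x21 blk=8 s=0: L1-HIT | VC [56, 36]
  [9] addr=0xe2 blk=56 s=0: VC-HIT | VC [8, 36]
  [10] addr=0x92 blk=36 s=4: VC-HIT | VC [8, 20]
  [11] addr=0x53 blk=20 s=4: VC-HIT | VC [8, 36]
  [12] addr=0xe0 blk=56 s=0: L1-HIT | VC [8, 36]
  [13] addr=0x23 blk=8 s=0: VC-HIT | VC [56, 36]
  [14] addr=0xe1 blk=56 s=0: VC-HIT | VC [8, 36]
  [15] addr=0x91 blk=36 s=4: VC-HIT | VC [8, 20]

SEQ = [MISS, L1-HIT, MISS, MISS, MISS, VC-HIT, L1-HIT, L1-HIT, L1-HIT, VC-HIT, VC-HIT, VC-HIT, L1-HIT, VC-HIT, VC-HIT, VC-HIT]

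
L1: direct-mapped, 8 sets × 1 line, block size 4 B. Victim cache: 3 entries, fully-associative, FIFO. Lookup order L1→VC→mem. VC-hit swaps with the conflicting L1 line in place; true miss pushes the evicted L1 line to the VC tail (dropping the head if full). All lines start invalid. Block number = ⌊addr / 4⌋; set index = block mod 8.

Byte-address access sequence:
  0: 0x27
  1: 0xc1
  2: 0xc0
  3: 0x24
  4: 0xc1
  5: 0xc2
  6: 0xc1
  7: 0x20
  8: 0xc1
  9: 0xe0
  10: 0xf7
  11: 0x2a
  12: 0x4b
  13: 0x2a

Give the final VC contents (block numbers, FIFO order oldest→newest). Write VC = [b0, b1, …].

  [0] addr=0x27 blk=9 s=1: MISS | VC []
  [1] addr=0xc1 blk=48 s=0: MISS | VC []
  [2] addr=0xc0 blk=48 s=0: L1-HIT | VC []
  [3] addr=0x24 blk=9 s=1: L1-HIT | VC []
  [4] addr=0xc1 blk=48 s=0: L1-HIT | VC []
  [5] addr=0xc2 blk=48 s=0: L1-HIT | VC []
  [6] addr=0xc1 blk=48 s=0: L1-HIT | VC []
  [7] addr=0x20 blk=8 s=0: MISS | VC [48]
  [8] addr=0xc1 blk=48 s=0: VC-HIT | VC [8]
  [9] addr=0xe0 blk=56 s=0: MISS | VC [8, 48]
  [10] addr=0xf7 blk=61 s=5: MISS | VC [8, 48]
  [11] addr=0x2a blk=10 s=2: MISS | VC [8, 48]
  [12] addr=0x4b blk=18 s=2: MISS | VC [8, 48, 10]
  [13] addr=0x2a blk=10 s=2: VC-HIT | VC [8, 48, 18]

VC = [8, 48, 18]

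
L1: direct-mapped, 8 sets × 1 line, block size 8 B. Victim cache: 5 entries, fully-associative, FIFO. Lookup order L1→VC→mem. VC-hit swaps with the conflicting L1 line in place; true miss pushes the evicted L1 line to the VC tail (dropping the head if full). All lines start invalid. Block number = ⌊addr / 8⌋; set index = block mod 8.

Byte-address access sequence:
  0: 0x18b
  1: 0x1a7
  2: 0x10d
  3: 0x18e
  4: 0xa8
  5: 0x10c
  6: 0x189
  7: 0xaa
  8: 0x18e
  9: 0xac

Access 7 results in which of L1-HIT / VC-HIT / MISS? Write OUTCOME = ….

  [0] addr=0x18b blk=49 s=1: MISS | VC []
  [1] addr=0x1a7 blk=52 s=4: MISS | VC []
  [2] addr=0x10d blk=33 s=1: MISS | VC [49]
  [3] addr=0x18e blk=49 s=1: VC-HIT | VC [33]
  [4] addr=0xa8 blk=21 s=5: MISS | VC [33]
  [5] addr=0x10c blk=33 s=1: VC-HIT | VC [49]
  [6] addr=0x189 blk=49 s=1: VC-HIT | VC [33]
  [7] addr=0xaa blk=21 s=5: L1-HIT | VC [33]
  [8] addr=0x18e blk=49 s=1: L1-HIT | VC [33]
  [9] addr=0xac blk=21 s=5: L1-HIT | VC [33]

OUTCOME = L1-HIT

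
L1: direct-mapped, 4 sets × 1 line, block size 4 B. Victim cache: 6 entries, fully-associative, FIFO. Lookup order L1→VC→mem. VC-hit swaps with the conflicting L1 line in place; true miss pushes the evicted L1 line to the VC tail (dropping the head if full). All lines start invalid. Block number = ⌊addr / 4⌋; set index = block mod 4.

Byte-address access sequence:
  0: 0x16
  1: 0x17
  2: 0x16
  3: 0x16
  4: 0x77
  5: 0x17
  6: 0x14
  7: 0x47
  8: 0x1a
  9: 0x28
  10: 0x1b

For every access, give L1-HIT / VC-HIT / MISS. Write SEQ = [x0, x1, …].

SEQ = [MISS, L1-HIT, L1-HIT, L1-HIT, MISS, VC-HIT, L1-HIT, MISS, MISS, MISS, VC-HIT]

0: 0x16 (blk 5, set 1) → MISS  vc=[]
1: 0x17 (blk 5, set 1) → L1-HIT  vc=[]
2: 0x16 (blk 5, set 1) → L1-HIT  vc=[]
3: 0x16 (blk 5, set 1) → L1-HIT  vc=[]
4: 0x77 (blk 29, set 1) → MISS  vc=[5]
5: 0x17 (blk 5, set 1) → VC-HIT  vc=[29]
6: 0x14 (blk 5, set 1) → L1-HIT  vc=[29]
7: 0x47 (blk 17, set 1) → MISS  vc=[29, 5]
8: 0x1a (blk 6, set 2) → MISS  vc=[29, 5]
9: 0x28 (blk 10, set 2) → MISS  vc=[29, 5, 6]
10: 0x1b (blk 6, set 2) → VC-HIT  vc=[29, 5, 10]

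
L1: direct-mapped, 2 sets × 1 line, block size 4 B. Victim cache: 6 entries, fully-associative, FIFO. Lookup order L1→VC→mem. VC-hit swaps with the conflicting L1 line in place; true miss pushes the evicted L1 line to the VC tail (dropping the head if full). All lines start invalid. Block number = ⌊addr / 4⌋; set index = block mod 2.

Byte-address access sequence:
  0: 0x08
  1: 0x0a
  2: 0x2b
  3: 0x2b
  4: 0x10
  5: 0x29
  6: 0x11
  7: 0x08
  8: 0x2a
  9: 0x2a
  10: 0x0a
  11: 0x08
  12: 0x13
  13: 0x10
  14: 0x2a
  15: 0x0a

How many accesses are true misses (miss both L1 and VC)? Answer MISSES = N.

0: 0x8 (blk 2, set 0) → MISS  vc=[]
1: 0xa (blk 2, set 0) → L1-HIT  vc=[]
2: 0x2b (blk 10, set 0) → MISS  vc=[2]
3: 0x2b (blk 10, set 0) → L1-HIT  vc=[2]
4: 0x10 (blk 4, set 0) → MISS  vc=[2, 10]
5: 0x29 (blk 10, set 0) → VC-HIT  vc=[2, 4]
6: 0x11 (blk 4, set 0) → VC-HIT  vc=[2, 10]
7: 0x8 (blk 2, set 0) → VC-HIT  vc=[4, 10]
8: 0x2a (blk 10, set 0) → VC-HIT  vc=[4, 2]
9: 0x2a (blk 10, set 0) → L1-HIT  vc=[4, 2]
10: 0xa (blk 2, set 0) → VC-HIT  vc=[4, 10]
11: 0x8 (blk 2, set 0) → L1-HIT  vc=[4, 10]
12: 0x13 (blk 4, set 0) → VC-HIT  vc=[2, 10]
13: 0x10 (blk 4, set 0) → L1-HIT  vc=[2, 10]
14: 0x2a (blk 10, set 0) → VC-HIT  vc=[2, 4]
15: 0xa (blk 2, set 0) → VC-HIT  vc=[10, 4]

MISSES = 3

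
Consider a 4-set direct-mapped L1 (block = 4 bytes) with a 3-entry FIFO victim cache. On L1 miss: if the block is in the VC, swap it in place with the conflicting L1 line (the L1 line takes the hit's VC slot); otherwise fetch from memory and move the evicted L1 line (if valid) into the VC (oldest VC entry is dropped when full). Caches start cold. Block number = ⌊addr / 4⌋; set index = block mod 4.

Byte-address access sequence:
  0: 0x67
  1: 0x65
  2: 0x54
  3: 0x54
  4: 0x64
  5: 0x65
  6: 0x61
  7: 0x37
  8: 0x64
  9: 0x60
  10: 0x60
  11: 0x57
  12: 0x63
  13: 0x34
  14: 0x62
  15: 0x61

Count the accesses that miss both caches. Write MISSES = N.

MISSES = 4

0: 0x67 (blk 25, set 1) → MISS  vc=[]
1: 0x65 (blk 25, set 1) → L1-HIT  vc=[]
2: 0x54 (blk 21, set 1) → MISS  vc=[25]
3: 0x54 (blk 21, set 1) → L1-HIT  vc=[25]
4: 0x64 (blk 25, set 1) → VC-HIT  vc=[21]
5: 0x65 (blk 25, set 1) → L1-HIT  vc=[21]
6: 0x61 (blk 24, set 0) → MISS  vc=[21]
7: 0x37 (blk 13, set 1) → MISS  vc=[21, 25]
8: 0x64 (blk 25, set 1) → VC-HIT  vc=[21, 13]
9: 0x60 (blk 24, set 0) → L1-HIT  vc=[21, 13]
10: 0x60 (blk 24, set 0) → L1-HIT  vc=[21, 13]
11: 0x57 (blk 21, set 1) → VC-HIT  vc=[25, 13]
12: 0x63 (blk 24, set 0) → L1-HIT  vc=[25, 13]
13: 0x34 (blk 13, set 1) → VC-HIT  vc=[25, 21]
14: 0x62 (blk 24, set 0) → L1-HIT  vc=[25, 21]
15: 0x61 (blk 24, set 0) → L1-HIT  vc=[25, 21]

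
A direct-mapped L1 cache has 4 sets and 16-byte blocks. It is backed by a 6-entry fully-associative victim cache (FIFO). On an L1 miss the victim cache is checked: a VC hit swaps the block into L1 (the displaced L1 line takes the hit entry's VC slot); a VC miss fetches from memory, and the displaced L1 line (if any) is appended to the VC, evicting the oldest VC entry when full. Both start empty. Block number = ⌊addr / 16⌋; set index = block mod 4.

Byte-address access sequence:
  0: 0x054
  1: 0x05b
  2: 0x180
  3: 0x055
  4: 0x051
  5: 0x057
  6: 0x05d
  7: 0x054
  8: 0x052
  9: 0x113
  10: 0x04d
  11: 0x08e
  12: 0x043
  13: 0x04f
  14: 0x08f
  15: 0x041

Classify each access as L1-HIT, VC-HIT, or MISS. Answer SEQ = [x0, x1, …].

0: 0x54 (blk 5, set 1) → MISS  vc=[]
1: 0x5b (blk 5, set 1) → L1-HIT  vc=[]
2: 0x180 (blk 24, set 0) → MISS  vc=[]
3: 0x55 (blk 5, set 1) → L1-HIT  vc=[]
4: 0x51 (blk 5, set 1) → L1-HIT  vc=[]
5: 0x57 (blk 5, set 1) → L1-HIT  vc=[]
6: 0x5d (blk 5, set 1) → L1-HIT  vc=[]
7: 0x54 (blk 5, set 1) → L1-HIT  vc=[]
8: 0x52 (blk 5, set 1) → L1-HIT  vc=[]
9: 0x113 (blk 17, set 1) → MISS  vc=[5]
10: 0x4d (blk 4, set 0) → MISS  vc=[5, 24]
11: 0x8e (blk 8, set 0) → MISS  vc=[5, 24, 4]
12: 0x43 (blk 4, set 0) → VC-HIT  vc=[5, 24, 8]
13: 0x4f (blk 4, set 0) → L1-HIT  vc=[5, 24, 8]
14: 0x8f (blk 8, set 0) → VC-HIT  vc=[5, 24, 4]
15: 0x41 (blk 4, set 0) → VC-HIT  vc=[5, 24, 8]

SEQ = [MISS, L1-HIT, MISS, L1-HIT, L1-HIT, L1-HIT, L1-HIT, L1-HIT, L1-HIT, MISS, MISS, MISS, VC-HIT, L1-HIT, VC-HIT, VC-HIT]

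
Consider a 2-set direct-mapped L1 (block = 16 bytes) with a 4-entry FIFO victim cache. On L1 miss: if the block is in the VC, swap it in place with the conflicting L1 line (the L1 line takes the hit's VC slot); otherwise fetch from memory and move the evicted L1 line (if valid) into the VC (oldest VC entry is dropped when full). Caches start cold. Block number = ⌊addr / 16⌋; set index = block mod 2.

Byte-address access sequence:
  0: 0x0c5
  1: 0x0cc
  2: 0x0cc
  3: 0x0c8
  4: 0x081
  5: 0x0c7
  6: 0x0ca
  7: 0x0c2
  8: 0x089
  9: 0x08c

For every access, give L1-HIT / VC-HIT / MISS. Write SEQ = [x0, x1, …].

#0 0xc5→b12/s0 MISS; vc=[]
#1 0xcc→b12/s0 L1-HIT; vc=[]
#2 0xcc→b12/s0 L1-HIT; vc=[]
#3 0xc8→b12/s0 L1-HIT; vc=[]
#4 0x81→b8/s0 MISS; vc=[12]
#5 0xc7→b12/s0 VC-HIT; vc=[8]
#6 0xca→b12/s0 L1-HIT; vc=[8]
#7 0xc2→b12/s0 L1-HIT; vc=[8]
#8 0x89→b8/s0 VC-HIT; vc=[12]
#9 0x8c→b8/s0 L1-HIT; vc=[12]

SEQ = [MISS, L1-HIT, L1-HIT, L1-HIT, MISS, VC-HIT, L1-HIT, L1-HIT, VC-HIT, L1-HIT]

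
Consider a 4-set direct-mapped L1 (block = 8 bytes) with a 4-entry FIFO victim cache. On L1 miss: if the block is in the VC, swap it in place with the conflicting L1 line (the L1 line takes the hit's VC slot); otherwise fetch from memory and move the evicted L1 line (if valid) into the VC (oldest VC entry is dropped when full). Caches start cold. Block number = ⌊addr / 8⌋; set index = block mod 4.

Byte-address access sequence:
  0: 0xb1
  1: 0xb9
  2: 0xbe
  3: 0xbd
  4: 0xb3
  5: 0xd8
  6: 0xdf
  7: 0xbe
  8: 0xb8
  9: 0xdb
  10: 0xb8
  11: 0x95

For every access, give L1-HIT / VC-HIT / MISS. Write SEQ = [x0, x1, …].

SEQ = [MISS, MISS, L1-HIT, L1-HIT, L1-HIT, MISS, L1-HIT, VC-HIT, L1-HIT, VC-HIT, VC-HIT, MISS]

#0 0xb1→b22/s2 MISS; vc=[]
#1 0xb9→b23/s3 MISS; vc=[]
#2 0xbe→b23/s3 L1-HIT; vc=[]
#3 0xbd→b23/s3 L1-HIT; vc=[]
#4 0xb3→b22/s2 L1-HIT; vc=[]
#5 0xd8→b27/s3 MISS; vc=[23]
#6 0xdf→b27/s3 L1-HIT; vc=[23]
#7 0xbe→b23/s3 VC-HIT; vc=[27]
#8 0xb8→b23/s3 L1-HIT; vc=[27]
#9 0xdb→b27/s3 VC-HIT; vc=[23]
#10 0xb8→b23/s3 VC-HIT; vc=[27]
#11 0x95→b18/s2 MISS; vc=[27,22]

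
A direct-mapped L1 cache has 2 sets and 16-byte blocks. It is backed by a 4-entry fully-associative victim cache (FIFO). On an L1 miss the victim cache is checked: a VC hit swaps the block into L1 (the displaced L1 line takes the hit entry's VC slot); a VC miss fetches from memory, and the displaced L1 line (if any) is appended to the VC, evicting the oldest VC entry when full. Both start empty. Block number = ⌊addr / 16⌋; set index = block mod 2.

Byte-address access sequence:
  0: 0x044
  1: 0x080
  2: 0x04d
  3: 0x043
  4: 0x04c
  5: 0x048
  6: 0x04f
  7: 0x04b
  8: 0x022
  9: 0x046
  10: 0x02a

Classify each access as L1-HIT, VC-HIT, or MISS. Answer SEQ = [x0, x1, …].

0: 0x44 (blk 4, set 0) → MISS  vc=[]
1: 0x80 (blk 8, set 0) → MISS  vc=[4]
2: 0x4d (blk 4, set 0) → VC-HIT  vc=[8]
3: 0x43 (blk 4, set 0) → L1-HIT  vc=[8]
4: 0x4c (blk 4, set 0) → L1-HIT  vc=[8]
5: 0x48 (blk 4, set 0) → L1-HIT  vc=[8]
6: 0x4f (blk 4, set 0) → L1-HIT  vc=[8]
7: 0x4b (blk 4, set 0) → L1-HIT  vc=[8]
8: 0x22 (blk 2, set 0) → MISS  vc=[8, 4]
9: 0x46 (blk 4, set 0) → VC-HIT  vc=[8, 2]
10: 0x2a (blk 2, set 0) → VC-HIT  vc=[8, 4]

SEQ = [MISS, MISS, VC-HIT, L1-HIT, L1-HIT, L1-HIT, L1-HIT, L1-HIT, MISS, VC-HIT, VC-HIT]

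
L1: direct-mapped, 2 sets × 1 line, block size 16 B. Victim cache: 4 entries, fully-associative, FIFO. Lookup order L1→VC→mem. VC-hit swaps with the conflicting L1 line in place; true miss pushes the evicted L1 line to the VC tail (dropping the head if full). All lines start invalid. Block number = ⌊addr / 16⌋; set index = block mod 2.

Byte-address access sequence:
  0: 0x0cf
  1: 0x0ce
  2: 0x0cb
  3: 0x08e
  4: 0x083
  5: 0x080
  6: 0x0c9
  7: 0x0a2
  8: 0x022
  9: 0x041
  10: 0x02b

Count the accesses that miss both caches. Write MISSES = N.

MISSES = 5

#0 0xcf→b12/s0 MISS; vc=[]
#1 0xce→b12/s0 L1-HIT; vc=[]
#2 0xcb→b12/s0 L1-HIT; vc=[]
#3 0x8e→b8/s0 MISS; vc=[12]
#4 0x83→b8/s0 L1-HIT; vc=[12]
#5 0x80→b8/s0 L1-HIT; vc=[12]
#6 0xc9→b12/s0 VC-HIT; vc=[8]
#7 0xa2→b10/s0 MISS; vc=[8,12]
#8 0x22→b2/s0 MISS; vc=[8,12,10]
#9 0x41→b4/s0 MISS; vc=[8,12,10,2]
#10 0x2b→b2/s0 VC-HIT; vc=[8,12,10,4]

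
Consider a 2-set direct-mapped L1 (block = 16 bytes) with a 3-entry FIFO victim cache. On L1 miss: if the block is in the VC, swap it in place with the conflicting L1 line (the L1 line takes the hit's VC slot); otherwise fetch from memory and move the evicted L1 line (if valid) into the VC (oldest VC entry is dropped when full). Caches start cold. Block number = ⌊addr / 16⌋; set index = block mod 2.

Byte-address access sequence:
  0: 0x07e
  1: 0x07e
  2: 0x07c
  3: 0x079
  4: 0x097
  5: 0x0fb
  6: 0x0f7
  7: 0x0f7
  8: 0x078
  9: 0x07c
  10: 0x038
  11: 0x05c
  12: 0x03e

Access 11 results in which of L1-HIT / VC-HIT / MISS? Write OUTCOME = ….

OUTCOME = MISS

#0 0x7e→b7/s1 MISS; vc=[]
#1 0x7e→b7/s1 L1-HIT; vc=[]
#2 0x7c→b7/s1 L1-HIT; vc=[]
#3 0x79→b7/s1 L1-HIT; vc=[]
#4 0x97→b9/s1 MISS; vc=[7]
#5 0xfb→b15/s1 MISS; vc=[7,9]
#6 0xf7→b15/s1 L1-HIT; vc=[7,9]
#7 0xf7→b15/s1 L1-HIT; vc=[7,9]
#8 0x78→b7/s1 VC-HIT; vc=[15,9]
#9 0x7c→b7/s1 L1-HIT; vc=[15,9]
#10 0x38→b3/s1 MISS; vc=[15,9,7]
#11 0x5c→b5/s1 MISS; vc=[9,7,3]
#12 0x3e→b3/s1 VC-HIT; vc=[9,7,5]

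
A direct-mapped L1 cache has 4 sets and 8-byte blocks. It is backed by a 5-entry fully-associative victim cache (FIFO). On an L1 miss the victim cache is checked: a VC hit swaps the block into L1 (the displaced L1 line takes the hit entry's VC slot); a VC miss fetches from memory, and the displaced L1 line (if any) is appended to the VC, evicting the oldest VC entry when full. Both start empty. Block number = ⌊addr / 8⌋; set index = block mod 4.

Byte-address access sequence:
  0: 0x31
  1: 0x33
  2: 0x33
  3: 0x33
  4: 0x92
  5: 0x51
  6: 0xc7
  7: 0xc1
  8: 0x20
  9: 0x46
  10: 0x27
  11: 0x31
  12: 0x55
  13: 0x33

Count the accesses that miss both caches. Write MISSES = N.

MISSES = 6

#0 0x31→b6/s2 MISS; vc=[]
#1 0x33→b6/s2 L1-HIT; vc=[]
#2 0x33→b6/s2 L1-HIT; vc=[]
#3 0x33→b6/s2 L1-HIT; vc=[]
#4 0x92→b18/s2 MISS; vc=[6]
#5 0x51→b10/s2 MISS; vc=[6,18]
#6 0xc7→b24/s0 MISS; vc=[6,18]
#7 0xc1→b24/s0 L1-HIT; vc=[6,18]
#8 0x20→b4/s0 MISS; vc=[6,18,24]
#9 0x46→b8/s0 MISS; vc=[6,18,24,4]
#10 0x27→b4/s0 VC-HIT; vc=[6,18,24,8]
#11 0x31→b6/s2 VC-HIT; vc=[10,18,24,8]
#12 0x55→b10/s2 VC-HIT; vc=[6,18,24,8]
#13 0x33→b6/s2 VC-HIT; vc=[10,18,24,8]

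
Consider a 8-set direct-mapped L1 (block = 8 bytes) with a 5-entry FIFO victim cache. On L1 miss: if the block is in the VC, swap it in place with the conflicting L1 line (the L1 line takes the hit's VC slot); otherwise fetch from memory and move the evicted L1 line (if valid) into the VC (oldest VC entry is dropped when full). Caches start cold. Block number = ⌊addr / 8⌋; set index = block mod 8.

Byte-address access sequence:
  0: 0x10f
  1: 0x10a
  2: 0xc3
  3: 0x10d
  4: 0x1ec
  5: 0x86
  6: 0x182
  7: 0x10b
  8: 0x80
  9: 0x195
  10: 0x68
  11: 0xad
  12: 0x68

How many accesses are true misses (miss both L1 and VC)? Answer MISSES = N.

0: 0x10f (blk 33, set 1) → MISS  vc=[]
1: 0x10a (blk 33, set 1) → L1-HIT  vc=[]
2: 0xc3 (blk 24, set 0) → MISS  vc=[]
3: 0x10d (blk 33, set 1) → L1-HIT  vc=[]
4: 0x1ec (blk 61, set 5) → MISS  vc=[]
5: 0x86 (blk 16, set 0) → MISS  vc=[24]
6: 0x182 (blk 48, set 0) → MISS  vc=[24, 16]
7: 0x10b (blk 33, set 1) → L1-HIT  vc=[24, 16]
8: 0x80 (blk 16, set 0) → VC-HIT  vc=[24, 48]
9: 0x195 (blk 50, set 2) → MISS  vc=[24, 48]
10: 0x68 (blk 13, set 5) → MISS  vc=[24, 48, 61]
11: 0xad (blk 21, set 5) → MISS  vc=[24, 48, 61, 13]
12: 0x68 (blk 13, set 5) → VC-HIT  vc=[24, 48, 61, 21]

MISSES = 8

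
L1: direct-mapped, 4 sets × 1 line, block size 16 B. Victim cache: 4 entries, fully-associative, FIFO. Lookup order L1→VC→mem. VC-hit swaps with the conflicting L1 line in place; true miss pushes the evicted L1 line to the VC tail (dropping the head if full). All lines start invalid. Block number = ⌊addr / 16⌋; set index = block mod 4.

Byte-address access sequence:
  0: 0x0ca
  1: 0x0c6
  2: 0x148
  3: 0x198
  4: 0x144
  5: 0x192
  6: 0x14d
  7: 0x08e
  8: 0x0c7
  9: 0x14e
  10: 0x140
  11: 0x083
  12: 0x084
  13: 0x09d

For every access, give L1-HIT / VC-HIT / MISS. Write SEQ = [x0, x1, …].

SEQ = [MISS, L1-HIT, MISS, MISS, L1-HIT, L1-HIT, L1-HIT, MISS, VC-HIT, VC-HIT, L1-HIT, VC-HIT, L1-HIT, MISS]

#0 0xca→b12/s0 MISS; vc=[]
#1 0xc6→b12/s0 L1-HIT; vc=[]
#2 0x148→b20/s0 MISS; vc=[12]
#3 0x198→b25/s1 MISS; vc=[12]
#4 0x144→b20/s0 L1-HIT; vc=[12]
#5 0x192→b25/s1 L1-HIT; vc=[12]
#6 0x14d→b20/s0 L1-HIT; vc=[12]
#7 0x8e→b8/s0 MISS; vc=[12,20]
#8 0xc7→b12/s0 VC-HIT; vc=[8,20]
#9 0x14e→b20/s0 VC-HIT; vc=[8,12]
#10 0x140→b20/s0 L1-HIT; vc=[8,12]
#11 0x83→b8/s0 VC-HIT; vc=[20,12]
#12 0x84→b8/s0 L1-HIT; vc=[20,12]
#13 0x9d→b9/s1 MISS; vc=[20,12,25]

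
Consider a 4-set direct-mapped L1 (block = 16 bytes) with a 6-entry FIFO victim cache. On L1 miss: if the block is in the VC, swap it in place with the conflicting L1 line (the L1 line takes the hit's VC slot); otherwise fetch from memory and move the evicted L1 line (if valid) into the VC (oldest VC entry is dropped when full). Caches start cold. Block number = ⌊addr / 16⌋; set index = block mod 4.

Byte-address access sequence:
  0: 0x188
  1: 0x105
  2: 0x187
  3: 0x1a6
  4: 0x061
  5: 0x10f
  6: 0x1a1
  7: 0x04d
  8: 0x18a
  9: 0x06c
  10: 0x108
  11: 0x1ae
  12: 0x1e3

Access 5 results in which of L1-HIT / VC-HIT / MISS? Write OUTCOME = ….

#0 0x188→b24/s0 MISS; vc=[]
#1 0x105→b16/s0 MISS; vc=[24]
#2 0x187→b24/s0 VC-HIT; vc=[16]
#3 0x1a6→b26/s2 MISS; vc=[16]
#4 0x61→b6/s2 MISS; vc=[16,26]
#5 0x10f→b16/s0 VC-HIT; vc=[24,26]
#6 0x1a1→b26/s2 VC-HIT; vc=[24,6]
#7 0x4d→b4/s0 MISS; vc=[24,6,16]
#8 0x18a→b24/s0 VC-HIT; vc=[4,6,16]
#9 0x6c→b6/s2 VC-HIT; vc=[4,26,16]
#10 0x108→b16/s0 VC-HIT; vc=[4,26,24]
#11 0x1ae→b26/s2 VC-HIT; vc=[4,6,24]
#12 0x1e3→b30/s2 MISS; vc=[4,6,24,26]

OUTCOME = VC-HIT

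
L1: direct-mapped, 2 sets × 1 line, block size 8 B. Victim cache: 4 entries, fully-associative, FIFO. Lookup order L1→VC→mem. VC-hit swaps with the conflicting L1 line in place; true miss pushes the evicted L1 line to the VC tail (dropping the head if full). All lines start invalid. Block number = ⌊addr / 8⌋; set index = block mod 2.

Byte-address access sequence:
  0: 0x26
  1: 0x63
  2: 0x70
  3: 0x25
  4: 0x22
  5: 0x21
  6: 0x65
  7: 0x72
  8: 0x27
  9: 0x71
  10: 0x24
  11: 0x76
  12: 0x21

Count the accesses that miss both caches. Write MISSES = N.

MISSES = 3

#0 0x26→b4/s0 MISS; vc=[]
#1 0x63→b12/s0 MISS; vc=[4]
#2 0x70→b14/s0 MISS; vc=[4,12]
#3 0x25→b4/s0 VC-HIT; vc=[14,12]
#4 0x22→b4/s0 L1-HIT; vc=[14,12]
#5 0x21→b4/s0 L1-HIT; vc=[14,12]
#6 0x65→b12/s0 VC-HIT; vc=[14,4]
#7 0x72→b14/s0 VC-HIT; vc=[12,4]
#8 0x27→b4/s0 VC-HIT; vc=[12,14]
#9 0x71→b14/s0 VC-HIT; vc=[12,4]
#10 0x24→b4/s0 VC-HIT; vc=[12,14]
#11 0x76→b14/s0 VC-HIT; vc=[12,4]
#12 0x21→b4/s0 VC-HIT; vc=[12,14]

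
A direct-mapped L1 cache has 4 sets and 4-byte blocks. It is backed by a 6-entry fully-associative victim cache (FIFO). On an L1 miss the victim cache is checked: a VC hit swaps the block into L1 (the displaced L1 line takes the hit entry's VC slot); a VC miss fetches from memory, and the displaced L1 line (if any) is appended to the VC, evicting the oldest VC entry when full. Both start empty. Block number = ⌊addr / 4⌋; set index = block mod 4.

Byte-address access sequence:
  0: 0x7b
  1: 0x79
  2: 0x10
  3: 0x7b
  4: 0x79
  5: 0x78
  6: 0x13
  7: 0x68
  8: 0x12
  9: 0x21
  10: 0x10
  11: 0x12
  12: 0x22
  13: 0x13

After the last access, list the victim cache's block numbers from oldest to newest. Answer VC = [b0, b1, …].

  [0] addr=0x7b blk=30 s=2: MISS | VC []
  [1] addr=0x79 blk=30 s=2: L1-HIT | VC []
  [2] addr=0x10 blk=4 s=0: MISS | VC []
  [3] addr=0x7b blk=30 s=2: L1-HIT | VC []
  [4] addr=0x79 blk=30 s=2: L1-HIT | VC []
  [5] addr=0x78 blk=30 s=2: L1-HIT | VC []
  [6] addr=0x13 blk=4 s=0: L1-HIT | VC []
  [7] addr=0x68 blk=26 s=2: MISS | VC [30]
  [8] addr=0x12 blk=4 s=0: L1-HIT | VC [30]
  [9] addr=0x21 blk=8 s=0: MISS | VC [30, 4]
  [10] addr=0x10 blk=4 s=0: VC-HIT | VC [30, 8]
  [11] addr=0x12 blk=4 s=0: L1-HIT | VC [30, 8]
  [12] addr=0x22 blk=8 s=0: VC-HIT | VC [30, 4]
  [13] addr=0x13 blk=4 s=0: VC-HIT | VC [30, 8]

VC = [30, 8]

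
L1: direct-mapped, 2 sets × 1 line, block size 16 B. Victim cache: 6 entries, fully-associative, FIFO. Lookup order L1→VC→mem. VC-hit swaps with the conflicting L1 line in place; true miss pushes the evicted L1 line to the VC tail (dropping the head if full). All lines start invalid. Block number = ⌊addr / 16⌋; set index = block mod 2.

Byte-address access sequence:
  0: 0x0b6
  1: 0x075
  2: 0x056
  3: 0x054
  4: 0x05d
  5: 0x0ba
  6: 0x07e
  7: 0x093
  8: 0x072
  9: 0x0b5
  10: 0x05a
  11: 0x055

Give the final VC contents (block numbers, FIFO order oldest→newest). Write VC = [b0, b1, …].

0: 0xb6 (blk 11, set 1) → MISS  vc=[]
1: 0x75 (blk 7, set 1) → MISS  vc=[11]
2: 0x56 (blk 5, set 1) → MISS  vc=[11, 7]
3: 0x54 (blk 5, set 1) → L1-HIT  vc=[11, 7]
4: 0x5d (blk 5, set 1) → L1-HIT  vc=[11, 7]
5: 0xba (blk 11, set 1) → VC-HIT  vc=[5, 7]
6: 0x7e (blk 7, set 1) → VC-HIT  vc=[5, 11]
7: 0x93 (blk 9, set 1) → MISS  vc=[5, 11, 7]
8: 0x72 (blk 7, set 1) → VC-HIT  vc=[5, 11, 9]
9: 0xb5 (blk 11, set 1) → VC-HIT  vc=[5, 7, 9]
10: 0x5a (blk 5, set 1) → VC-HIT  vc=[11, 7, 9]
11: 0x55 (blk 5, set 1) → L1-HIT  vc=[11, 7, 9]

VC = [11, 7, 9]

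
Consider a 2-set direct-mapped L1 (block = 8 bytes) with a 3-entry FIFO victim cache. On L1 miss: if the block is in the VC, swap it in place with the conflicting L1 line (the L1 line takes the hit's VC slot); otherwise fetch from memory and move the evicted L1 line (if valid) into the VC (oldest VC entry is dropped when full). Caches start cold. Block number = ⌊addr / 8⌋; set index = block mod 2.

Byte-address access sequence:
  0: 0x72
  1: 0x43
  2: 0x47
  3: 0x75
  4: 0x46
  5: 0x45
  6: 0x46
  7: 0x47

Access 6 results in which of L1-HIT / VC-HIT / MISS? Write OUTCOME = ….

  [0] addr=0x72 blk=14 s=0: MISS | VC []
  [1] addr=0x43 blk=8 s=0: MISS | VC [14]
  [2] addr=0x47 blk=8 s=0: L1-HIT | VC [14]
  [3] addr=0x75 blk=14 s=0: VC-HIT | VC [8]
  [4] addr=0x46 blk=8 s=0: VC-HIT | VC [14]
  [5] addr=0x45 blk=8 s=0: L1-HIT | VC [14]
  [6] addr=0x46 blk=8 s=0: L1-HIT | VC [14]
  [7] addr=0x47 blk=8 s=0: L1-HIT | VC [14]

OUTCOME = L1-HIT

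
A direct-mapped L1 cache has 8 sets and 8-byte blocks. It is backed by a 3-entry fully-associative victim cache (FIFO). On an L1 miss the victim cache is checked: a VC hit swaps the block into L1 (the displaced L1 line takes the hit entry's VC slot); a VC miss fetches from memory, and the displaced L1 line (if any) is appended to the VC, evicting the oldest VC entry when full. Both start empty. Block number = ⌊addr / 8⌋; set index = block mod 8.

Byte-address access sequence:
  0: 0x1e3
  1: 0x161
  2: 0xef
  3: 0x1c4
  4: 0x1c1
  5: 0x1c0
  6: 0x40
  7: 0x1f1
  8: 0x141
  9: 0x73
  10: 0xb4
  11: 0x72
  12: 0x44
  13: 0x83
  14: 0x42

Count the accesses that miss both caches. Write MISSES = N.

#0 0x1e3→b60/s4 MISS; vc=[]
#1 0x161→b44/s4 MISS; vc=[60]
#2 0xef→b29/s5 MISS; vc=[60]
#3 0x1c4→b56/s0 MISS; vc=[60]
#4 0x1c1→b56/s0 L1-HIT; vc=[60]
#5 0x1c0→b56/s0 L1-HIT; vc=[60]
#6 0x40→b8/s0 MISS; vc=[60,56]
#7 0x1f1→b62/s6 MISS; vc=[60,56]
#8 0x141→b40/s0 MISS; vc=[60,56,8]
#9 0x73→b14/s6 MISS; vc=[56,8,62]
#10 0xb4→b22/s6 MISS; vc=[8,62,14]
#11 0x72→b14/s6 VC-HIT; vc=[8,62,22]
#12 0x44→b8/s0 VC-HIT; vc=[40,62,22]
#13 0x83→b16/s0 MISS; vc=[62,22,8]
#14 0x42→b8/s0 VC-HIT; vc=[62,22,16]

MISSES = 10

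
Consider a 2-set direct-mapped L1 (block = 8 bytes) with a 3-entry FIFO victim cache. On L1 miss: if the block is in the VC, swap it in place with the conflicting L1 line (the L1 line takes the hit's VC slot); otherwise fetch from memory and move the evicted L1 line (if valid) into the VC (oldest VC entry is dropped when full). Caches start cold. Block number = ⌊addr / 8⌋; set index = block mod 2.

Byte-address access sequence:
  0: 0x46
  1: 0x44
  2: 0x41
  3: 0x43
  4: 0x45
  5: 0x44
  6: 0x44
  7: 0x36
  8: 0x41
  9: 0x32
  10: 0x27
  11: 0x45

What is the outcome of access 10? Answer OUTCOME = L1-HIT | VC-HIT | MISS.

0: 0x46 (blk 8, set 0) → MISS  vc=[]
1: 0x44 (blk 8, set 0) → L1-HIT  vc=[]
2: 0x41 (blk 8, set 0) → L1-HIT  vc=[]
3: 0x43 (blk 8, set 0) → L1-HIT  vc=[]
4: 0x45 (blk 8, set 0) → L1-HIT  vc=[]
5: 0x44 (blk 8, set 0) → L1-HIT  vc=[]
6: 0x44 (blk 8, set 0) → L1-HIT  vc=[]
7: 0x36 (blk 6, set 0) → MISS  vc=[8]
8: 0x41 (blk 8, set 0) → VC-HIT  vc=[6]
9: 0x32 (blk 6, set 0) → VC-HIT  vc=[8]
10: 0x27 (blk 4, set 0) → MISS  vc=[8, 6]
11: 0x45 (blk 8, set 0) → VC-HIT  vc=[4, 6]

OUTCOME = MISS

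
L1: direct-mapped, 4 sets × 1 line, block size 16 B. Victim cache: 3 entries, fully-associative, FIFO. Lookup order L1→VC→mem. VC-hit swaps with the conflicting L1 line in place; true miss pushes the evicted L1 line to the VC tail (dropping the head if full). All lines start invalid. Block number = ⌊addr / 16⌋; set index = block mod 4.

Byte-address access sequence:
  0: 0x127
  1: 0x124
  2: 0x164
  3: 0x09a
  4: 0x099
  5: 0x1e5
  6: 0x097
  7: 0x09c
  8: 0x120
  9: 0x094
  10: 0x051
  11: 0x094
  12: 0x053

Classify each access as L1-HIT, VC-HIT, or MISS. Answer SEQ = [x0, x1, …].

SEQ = [MISS, L1-HIT, MISS, MISS, L1-HIT, MISS, L1-HIT, L1-HIT, VC-HIT, L1-HIT, MISS, VC-HIT, VC-HIT]

0: 0x127 (blk 18, set 2) → MISS  vc=[]
1: 0x124 (blk 18, set 2) → L1-HIT  vc=[]
2: 0x164 (blk 22, set 2) → MISS  vc=[18]
3: 0x9a (blk 9, set 1) → MISS  vc=[18]
4: 0x99 (blk 9, set 1) → L1-HIT  vc=[18]
5: 0x1e5 (blk 30, set 2) → MISS  vc=[18, 22]
6: 0x97 (blk 9, set 1) → L1-HIT  vc=[18, 22]
7: 0x9c (blk 9, set 1) → L1-HIT  vc=[18, 22]
8: 0x120 (blk 18, set 2) → VC-HIT  vc=[30, 22]
9: 0x94 (blk 9, set 1) → L1-HIT  vc=[30, 22]
10: 0x51 (blk 5, set 1) → MISS  vc=[30, 22, 9]
11: 0x94 (blk 9, set 1) → VC-HIT  vc=[30, 22, 5]
12: 0x53 (blk 5, set 1) → VC-HIT  vc=[30, 22, 9]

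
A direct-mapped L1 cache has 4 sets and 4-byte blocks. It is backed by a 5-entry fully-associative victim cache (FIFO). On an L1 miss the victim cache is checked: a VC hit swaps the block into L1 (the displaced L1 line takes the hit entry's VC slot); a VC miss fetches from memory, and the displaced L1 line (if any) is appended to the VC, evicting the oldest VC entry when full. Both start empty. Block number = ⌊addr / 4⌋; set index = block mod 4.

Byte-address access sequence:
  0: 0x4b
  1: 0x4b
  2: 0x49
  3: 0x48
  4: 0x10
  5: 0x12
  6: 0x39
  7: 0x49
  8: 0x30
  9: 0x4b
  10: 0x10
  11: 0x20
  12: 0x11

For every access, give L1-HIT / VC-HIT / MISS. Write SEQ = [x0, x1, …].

SEQ = [MISS, L1-HIT, L1-HIT, L1-HIT, MISS, L1-HIT, MISS, VC-HIT, MISS, L1-HIT, VC-HIT, MISS, VC-HIT]

0: 0x4b (blk 18, set 2) → MISS  vc=[]
1: 0x4b (blk 18, set 2) → L1-HIT  vc=[]
2: 0x49 (blk 18, set 2) → L1-HIT  vc=[]
3: 0x48 (blk 18, set 2) → L1-HIT  vc=[]
4: 0x10 (blk 4, set 0) → MISS  vc=[]
5: 0x12 (blk 4, set 0) → L1-HIT  vc=[]
6: 0x39 (blk 14, set 2) → MISS  vc=[18]
7: 0x49 (blk 18, set 2) → VC-HIT  vc=[14]
8: 0x30 (blk 12, set 0) → MISS  vc=[14, 4]
9: 0x4b (blk 18, set 2) → L1-HIT  vc=[14, 4]
10: 0x10 (blk 4, set 0) → VC-HIT  vc=[14, 12]
11: 0x20 (blk 8, set 0) → MISS  vc=[14, 12, 4]
12: 0x11 (blk 4, set 0) → VC-HIT  vc=[14, 12, 8]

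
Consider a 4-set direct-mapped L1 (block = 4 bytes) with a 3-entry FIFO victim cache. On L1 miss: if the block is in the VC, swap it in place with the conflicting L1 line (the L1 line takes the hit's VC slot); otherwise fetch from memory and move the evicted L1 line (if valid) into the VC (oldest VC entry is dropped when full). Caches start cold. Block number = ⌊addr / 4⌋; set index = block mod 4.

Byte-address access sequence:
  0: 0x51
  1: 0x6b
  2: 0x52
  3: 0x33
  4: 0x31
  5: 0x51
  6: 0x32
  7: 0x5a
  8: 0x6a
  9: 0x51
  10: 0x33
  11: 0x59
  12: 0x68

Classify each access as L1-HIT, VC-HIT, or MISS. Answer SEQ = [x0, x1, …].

SEQ = [MISS, MISS, L1-HIT, MISS, L1-HIT, VC-HIT, VC-HIT, MISS, VC-HIT, VC-HIT, VC-HIT, VC-HIT, VC-HIT]

#0 0x51→b20/s0 MISS; vc=[]
#1 0x6b→b26/s2 MISS; vc=[]
#2 0x52→b20/s0 L1-HIT; vc=[]
#3 0x33→b12/s0 MISS; vc=[20]
#4 0x31→b12/s0 L1-HIT; vc=[20]
#5 0x51→b20/s0 VC-HIT; vc=[12]
#6 0x32→b12/s0 VC-HIT; vc=[20]
#7 0x5a→b22/s2 MISS; vc=[20,26]
#8 0x6a→b26/s2 VC-HIT; vc=[20,22]
#9 0x51→b20/s0 VC-HIT; vc=[12,22]
#10 0x33→b12/s0 VC-HIT; vc=[20,22]
#11 0x59→b22/s2 VC-HIT; vc=[20,26]
#12 0x68→b26/s2 VC-HIT; vc=[20,22]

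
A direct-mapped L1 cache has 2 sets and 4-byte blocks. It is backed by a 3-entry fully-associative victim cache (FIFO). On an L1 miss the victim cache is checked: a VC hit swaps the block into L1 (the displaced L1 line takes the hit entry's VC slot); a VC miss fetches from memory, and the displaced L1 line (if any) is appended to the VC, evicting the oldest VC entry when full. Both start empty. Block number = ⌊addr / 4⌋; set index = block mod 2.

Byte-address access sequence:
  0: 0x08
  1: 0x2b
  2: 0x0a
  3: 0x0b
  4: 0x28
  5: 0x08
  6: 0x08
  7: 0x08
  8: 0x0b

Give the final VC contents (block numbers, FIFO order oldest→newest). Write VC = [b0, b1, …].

VC = [10]

  [0] addr=0x8 blk=2 s=0: MISS | VC []
  [1] addr=0x2b blk=10 s=0: MISS | VC [2]
  [2] addr=0xa blk=2 s=0: VC-HIT | VC [10]
  [3] addr=0xb blk=2 s=0: L1-HIT | VC [10]
  [4] addr=0x28 blk=10 s=0: VC-HIT | VC [2]
  [5] addr=0x8 blk=2 s=0: VC-HIT | VC [10]
  [6] addr=0x8 blk=2 s=0: L1-HIT | VC [10]
  [7] addr=0x8 blk=2 s=0: L1-HIT | VC [10]
  [8] addr=0xb blk=2 s=0: L1-HIT | VC [10]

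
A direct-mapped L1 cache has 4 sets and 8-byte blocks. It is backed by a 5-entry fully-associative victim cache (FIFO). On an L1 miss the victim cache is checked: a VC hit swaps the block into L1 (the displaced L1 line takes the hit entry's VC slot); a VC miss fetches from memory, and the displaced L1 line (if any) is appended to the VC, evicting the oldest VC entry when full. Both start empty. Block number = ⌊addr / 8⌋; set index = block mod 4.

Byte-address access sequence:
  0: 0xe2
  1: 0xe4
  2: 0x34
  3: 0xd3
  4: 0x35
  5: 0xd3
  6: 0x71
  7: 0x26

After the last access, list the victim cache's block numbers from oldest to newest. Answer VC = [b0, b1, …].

#0 0xe2→b28/s0 MISS; vc=[]
#1 0xe4→b28/s0 L1-HIT; vc=[]
#2 0x34→b6/s2 MISS; vc=[]
#3 0xd3→b26/s2 MISS; vc=[6]
#4 0x35→b6/s2 VC-HIT; vc=[26]
#5 0xd3→b26/s2 VC-HIT; vc=[6]
#6 0x71→b14/s2 MISS; vc=[6,26]
#7 0x26→b4/s0 MISS; vc=[6,26,28]

VC = [6, 26, 28]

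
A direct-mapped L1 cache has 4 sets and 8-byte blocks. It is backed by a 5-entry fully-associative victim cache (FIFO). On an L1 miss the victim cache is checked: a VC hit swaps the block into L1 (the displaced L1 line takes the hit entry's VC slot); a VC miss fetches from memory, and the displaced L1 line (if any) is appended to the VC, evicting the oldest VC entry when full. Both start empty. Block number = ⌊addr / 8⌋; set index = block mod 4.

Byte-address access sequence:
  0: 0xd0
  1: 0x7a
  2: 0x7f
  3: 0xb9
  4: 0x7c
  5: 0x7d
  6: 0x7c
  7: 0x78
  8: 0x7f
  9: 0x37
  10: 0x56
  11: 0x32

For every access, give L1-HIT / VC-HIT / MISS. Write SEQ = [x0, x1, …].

0: 0xd0 (blk 26, set 2) → MISS  vc=[]
1: 0x7a (blk 15, set 3) → MISS  vc=[]
2: 0x7f (blk 15, set 3) → L1-HIT  vc=[]
3: 0xb9 (blk 23, set 3) → MISS  vc=[15]
4: 0x7c (blk 15, set 3) → VC-HIT  vc=[23]
5: 0x7d (blk 15, set 3) → L1-HIT  vc=[23]
6: 0x7c (blk 15, set 3) → L1-HIT  vc=[23]
7: 0x78 (blk 15, set 3) → L1-HIT  vc=[23]
8: 0x7f (blk 15, set 3) → L1-HIT  vc=[23]
9: 0x37 (blk 6, set 2) → MISS  vc=[23, 26]
10: 0x56 (blk 10, set 2) → MISS  vc=[23, 26, 6]
11: 0x32 (blk 6, set 2) → VC-HIT  vc=[23, 26, 10]

SEQ = [MISS, MISS, L1-HIT, MISS, VC-HIT, L1-HIT, L1-HIT, L1-HIT, L1-HIT, MISS, MISS, VC-HIT]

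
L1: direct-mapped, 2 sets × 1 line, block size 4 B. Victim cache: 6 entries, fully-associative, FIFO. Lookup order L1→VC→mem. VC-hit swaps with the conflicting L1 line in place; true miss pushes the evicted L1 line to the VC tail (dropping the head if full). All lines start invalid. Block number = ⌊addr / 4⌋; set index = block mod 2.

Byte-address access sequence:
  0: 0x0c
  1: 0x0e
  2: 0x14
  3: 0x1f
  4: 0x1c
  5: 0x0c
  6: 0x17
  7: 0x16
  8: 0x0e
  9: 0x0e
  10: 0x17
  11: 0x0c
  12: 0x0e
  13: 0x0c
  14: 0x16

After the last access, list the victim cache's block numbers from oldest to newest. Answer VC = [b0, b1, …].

VC = [7, 3]

  [0] addr=0xc blk=3 s=1: MISS | VC []
  [1] addr=0xe blk=3 s=1: L1-HIT | VC []
  [2] addr=0x14 blk=5 s=1: MISS | VC [3]
  [3] addr=0x1f blk=7 s=1: MISS | VC [3, 5]
  [4] addr=0x1c blk=7 s=1: L1-HIT | VC [3, 5]
  [5] addr=0xc blk=3 s=1: VC-HIT | VC [7, 5]
  [6] addr=0x17 blk=5 s=1: VC-HIT | VC [7, 3]
  [7] addr=0x16 blk=5 s=1: L1-HIT | VC [7, 3]
  [8] addr=0xe blk=3 s=1: VC-HIT | VC [7, 5]
  [9] addr=0xe blk=3 s=1: L1-HIT | VC [7, 5]
  [10] addr=0x17 blk=5 s=1: VC-HIT | VC [7, 3]
  [11] addr=0xc blk=3 s=1: VC-HIT | VC [7, 5]
  [12] addr=0xe blk=3 s=1: L1-HIT | VC [7, 5]
  [13] addr=0xc blk=3 s=1: L1-HIT | VC [7, 5]
  [14] addr=0x16 blk=5 s=1: VC-HIT | VC [7, 3]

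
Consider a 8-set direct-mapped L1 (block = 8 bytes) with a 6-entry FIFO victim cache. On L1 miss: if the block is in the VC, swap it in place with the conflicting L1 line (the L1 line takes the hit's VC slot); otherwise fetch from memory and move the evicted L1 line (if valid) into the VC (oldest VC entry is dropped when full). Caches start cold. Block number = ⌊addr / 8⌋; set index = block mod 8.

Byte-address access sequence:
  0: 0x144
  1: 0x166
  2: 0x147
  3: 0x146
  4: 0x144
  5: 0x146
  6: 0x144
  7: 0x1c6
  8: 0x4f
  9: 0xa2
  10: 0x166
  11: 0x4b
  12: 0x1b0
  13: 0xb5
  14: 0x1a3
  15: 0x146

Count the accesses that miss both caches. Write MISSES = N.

MISSES = 8

  [0] addr=0x144 blk=40 s=0: MISS | VC []
  [1] addr=0x166 blk=44 s=4: MISS | VC []
  [2] addr=0x147 blk=40 s=0: L1-HIT | VC []
  [3] addr=0x146 blk=40 s=0: L1-HIT | VC []
  [4] addr=0x144 blk=40 s=0: L1-HIT | VC []
  [5] addr=0x146 blk=40 s=0: L1-HIT | VC []
  [6] addr=0x144 blk=40 s=0: L1-HIT | VC []
  [7] addr=0x1c6 blk=56 s=0: MISS | VC [40]
  [8] addr=0x4f blk=9 s=1: MISS | VC [40]
  [9] addr=0xa2 blk=20 s=4: MISS | VC [40, 44]
  [10] addr=0x166 blk=44 s=4: VC-HIT | VC [40, 20]
  [11] addr=0x4b blk=9 s=1: L1-HIT | VC [40, 20]
  [12] addr=0x1b0 blk=54 s=6: MISS | VC [40, 20]
  [13] addr=0xb5 blk=22 s=6: MISS | VC [40, 20, 54]
  [14] addr=0x1a3 blk=52 s=4: MISS | VC [40, 20, 54, 44]
  [15] addr=0x146 blk=40 s=0: VC-HIT | VC [56, 20, 54, 44]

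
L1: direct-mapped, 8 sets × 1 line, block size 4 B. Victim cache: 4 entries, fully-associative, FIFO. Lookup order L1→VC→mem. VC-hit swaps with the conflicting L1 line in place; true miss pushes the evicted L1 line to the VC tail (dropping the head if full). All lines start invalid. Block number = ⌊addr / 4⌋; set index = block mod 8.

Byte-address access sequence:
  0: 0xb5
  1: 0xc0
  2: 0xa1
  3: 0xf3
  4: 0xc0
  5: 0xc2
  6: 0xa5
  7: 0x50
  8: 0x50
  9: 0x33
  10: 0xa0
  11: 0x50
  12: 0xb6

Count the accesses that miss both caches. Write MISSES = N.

  [0] addr=0xb5 blk=45 s=5: MISS | VC []
  [1] addr=0xc0 blk=48 s=0: MISS | VC []
  [2] addr=0xa1 blk=40 s=0: MISS | VC [48]
  [3] addr=0xf3 blk=60 s=4: MISS | VC [48]
  [4] addr=0xc0 blk=48 s=0: VC-HIT | VC [40]
  [5] addr=0xc2 blk=48 s=0: L1-HIT | VC [40]
  [6] addr=0xa5 blk=41 s=1: MISS | VC [40]
  [7] addr=0x50 blk=20 s=4: MISS | VC [40, 60]
  [8] addr=0x50 blk=20 s=4: L1-HIT | VC [40, 60]
  [9] addr=0x33 blk=12 s=4: MISS | VC [40, 60, 20]
  [10] addr=0xa0 blk=40 s=0: VC-HIT | VC [48, 60, 20]
  [11] addr=0x50 blk=20 s=4: VC-HIT | VC [48, 60, 12]
  [12] addr=0xb6 blk=45 s=5: L1-HIT | VC [48, 60, 12]

MISSES = 7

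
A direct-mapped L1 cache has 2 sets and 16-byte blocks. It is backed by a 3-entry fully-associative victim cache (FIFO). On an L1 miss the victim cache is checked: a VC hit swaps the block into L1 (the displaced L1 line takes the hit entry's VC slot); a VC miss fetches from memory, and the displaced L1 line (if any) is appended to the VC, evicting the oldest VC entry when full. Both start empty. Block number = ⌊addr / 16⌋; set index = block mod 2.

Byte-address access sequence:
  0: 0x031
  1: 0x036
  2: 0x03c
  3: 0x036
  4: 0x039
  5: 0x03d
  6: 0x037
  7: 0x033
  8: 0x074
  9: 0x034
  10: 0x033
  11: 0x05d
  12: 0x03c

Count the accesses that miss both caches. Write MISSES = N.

MISSES = 3

#0 0x31→b3/s1 MISS; vc=[]
#1 0x36→b3/s1 L1-HIT; vc=[]
#2 0x3c→b3/s1 L1-HIT; vc=[]
#3 0x36→b3/s1 L1-HIT; vc=[]
#4 0x39→b3/s1 L1-HIT; vc=[]
#5 0x3d→b3/s1 L1-HIT; vc=[]
#6 0x37→b3/s1 L1-HIT; vc=[]
#7 0x33→b3/s1 L1-HIT; vc=[]
#8 0x74→b7/s1 MISS; vc=[3]
#9 0x34→b3/s1 VC-HIT; vc=[7]
#10 0x33→b3/s1 L1-HIT; vc=[7]
#11 0x5d→b5/s1 MISS; vc=[7,3]
#12 0x3c→b3/s1 VC-HIT; vc=[7,5]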